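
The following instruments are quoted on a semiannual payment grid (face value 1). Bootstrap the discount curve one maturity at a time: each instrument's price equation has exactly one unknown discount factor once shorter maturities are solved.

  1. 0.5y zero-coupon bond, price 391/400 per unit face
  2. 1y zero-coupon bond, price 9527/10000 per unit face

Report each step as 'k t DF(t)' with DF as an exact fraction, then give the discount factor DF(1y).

1 1/2 391/400
2 1 9527/10000
DF(1y) = 9527/10000 ≈ 0.952700

step 1 [0.5y] zero: DF = P = 391/400 ≈ 0.977500
step 2 [1y] zero: DF = P = 9527/10000 ≈ 0.952700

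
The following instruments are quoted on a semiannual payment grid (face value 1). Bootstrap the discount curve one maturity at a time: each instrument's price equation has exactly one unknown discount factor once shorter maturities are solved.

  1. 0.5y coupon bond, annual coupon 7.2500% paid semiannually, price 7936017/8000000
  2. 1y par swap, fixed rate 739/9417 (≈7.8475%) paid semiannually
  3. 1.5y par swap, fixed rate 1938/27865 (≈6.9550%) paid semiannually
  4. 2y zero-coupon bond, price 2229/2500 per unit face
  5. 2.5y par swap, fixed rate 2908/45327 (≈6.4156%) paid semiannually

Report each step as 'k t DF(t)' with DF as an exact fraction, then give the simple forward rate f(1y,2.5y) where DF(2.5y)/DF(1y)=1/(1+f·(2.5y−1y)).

step 1 [0.5y] bond c/2=29/800: DF=(7936017/8000000 − 29/800·(0))/(1+29/800) = 9573/10000 ≈ 0.957300
step 2 [1y] swap r/2=739/18834: DF=(1 − 739/18834·(0.957300))/(1+739/18834) = 9261/10000 ≈ 0.926100
step 3 [1.5y] swap r/2=969/27865: DF=(1 − 969/27865·(0.957300+0.926100))/(1+969/27865) = 9031/10000 ≈ 0.903100
step 4 [2y] zero: DF = P = 2229/2500 ≈ 0.891600
step 5 [2.5y] swap r/2=1454/45327: DF=(1 − 1454/45327·(0.957300+0.926100+0.903100+0.891600))/(1+1454/45327) = 4273/5000 ≈ 0.854600

1 1/2 9573/10000
2 1 9261/10000
3 3/2 9031/10000
4 2 2229/2500
5 5/2 4273/5000
f(1y,2.5y) = ((9261/10000)/(4273/5000) − 1)/(3/2) = 715/12819 ≈ 5.5777%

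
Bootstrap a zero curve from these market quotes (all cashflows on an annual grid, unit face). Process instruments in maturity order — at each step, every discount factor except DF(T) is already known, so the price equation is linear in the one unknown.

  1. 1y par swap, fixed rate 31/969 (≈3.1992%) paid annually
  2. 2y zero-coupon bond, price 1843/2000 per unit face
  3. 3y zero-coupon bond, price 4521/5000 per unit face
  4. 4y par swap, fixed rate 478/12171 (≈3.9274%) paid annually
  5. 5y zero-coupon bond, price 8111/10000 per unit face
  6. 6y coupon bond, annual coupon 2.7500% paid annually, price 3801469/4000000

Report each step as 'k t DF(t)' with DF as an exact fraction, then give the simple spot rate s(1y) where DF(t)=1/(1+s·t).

step 1 [1y] swap r/1=31/969: DF=(1 − 31/969·(0))/(1+31/969) = 969/1000 ≈ 0.969000
step 2 [2y] zero: DF = P = 1843/2000 ≈ 0.921500
step 3 [3y] zero: DF = P = 4521/5000 ≈ 0.904200
step 4 [4y] swap r/1=478/12171: DF=(1 − 478/12171·(0.969000+0.921500+0.904200))/(1+478/12171) = 4283/5000 ≈ 0.856600
step 5 [5y] zero: DF = P = 8111/10000 ≈ 0.811100
step 6 [6y] bond c/1=11/400: DF=(3801469/4000000 − 11/400·(0.969000+0.921500+0.904200+0.856600+0.811100))/(1+11/400) = 1611/2000 ≈ 0.805500

1 1 969/1000
2 2 1843/2000
3 3 4521/5000
4 4 4283/5000
5 5 8111/10000
6 6 1611/2000
s(1y) = (1/(969/1000) − 1)/(1) = 31/969 ≈ 3.1992%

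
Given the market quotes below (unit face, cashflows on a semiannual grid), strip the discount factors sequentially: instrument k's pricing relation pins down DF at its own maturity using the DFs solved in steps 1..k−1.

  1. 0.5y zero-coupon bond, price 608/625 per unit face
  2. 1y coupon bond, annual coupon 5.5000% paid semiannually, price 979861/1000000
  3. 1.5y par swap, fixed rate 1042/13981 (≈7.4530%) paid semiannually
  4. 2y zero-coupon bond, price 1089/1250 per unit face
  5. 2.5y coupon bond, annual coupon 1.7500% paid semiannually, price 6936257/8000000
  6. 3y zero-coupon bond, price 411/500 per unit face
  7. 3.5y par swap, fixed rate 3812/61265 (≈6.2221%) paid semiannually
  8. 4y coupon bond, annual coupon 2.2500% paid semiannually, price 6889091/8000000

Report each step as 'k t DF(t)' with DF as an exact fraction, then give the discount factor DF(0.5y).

1 1/2 608/625
2 1 2319/2500
3 3/2 4479/5000
4 2 1089/1250
5 5/2 8277/10000
6 3 411/500
7 7/2 4047/5000
8 4 3917/5000
DF(0.5y) = 608/625 ≈ 0.972800

step 1 [0.5y] zero: DF = P = 608/625 ≈ 0.972800
step 2 [1y] bond c/2=11/400: DF=(979861/1000000 − 11/400·(0.972800))/(1+11/400) = 2319/2500 ≈ 0.927600
step 3 [1.5y] swap r/2=521/13981: DF=(1 − 521/13981·(0.972800+0.927600))/(1+521/13981) = 4479/5000 ≈ 0.895800
step 4 [2y] zero: DF = P = 1089/1250 ≈ 0.871200
step 5 [2.5y] bond c/2=7/800: DF=(6936257/8000000 − 7/800·(0.972800+0.927600+0.895800+0.871200))/(1+7/800) = 8277/10000 ≈ 0.827700
step 6 [3y] zero: DF = P = 411/500 ≈ 0.822000
step 7 [3.5y] swap r/2=1906/61265: DF=(1 − 1906/61265·(0.972800+0.927600+0.895800+0.871200+0.827700+0.822000))/(1+1906/61265) = 4047/5000 ≈ 0.809400
step 8 [4y] bond c/2=9/800: DF=(6889091/8000000 − 9/800·(0.972800+0.927600+0.895800+0.871200+0.827700+0.822000+0.809400))/(1+9/800) = 3917/5000 ≈ 0.783400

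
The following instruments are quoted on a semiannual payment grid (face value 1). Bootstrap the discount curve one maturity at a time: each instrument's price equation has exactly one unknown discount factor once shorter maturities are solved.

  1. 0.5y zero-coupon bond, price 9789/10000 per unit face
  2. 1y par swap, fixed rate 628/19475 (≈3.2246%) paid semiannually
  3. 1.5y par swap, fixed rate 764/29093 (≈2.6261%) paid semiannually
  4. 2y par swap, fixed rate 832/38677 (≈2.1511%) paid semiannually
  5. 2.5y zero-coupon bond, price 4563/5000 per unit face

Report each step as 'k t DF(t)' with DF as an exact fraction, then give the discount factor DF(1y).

step 1 [0.5y] zero: DF = P = 9789/10000 ≈ 0.978900
step 2 [1y] swap r/2=314/19475: DF=(1 − 314/19475·(0.978900))/(1+314/19475) = 4843/5000 ≈ 0.968600
step 3 [1.5y] swap r/2=382/29093: DF=(1 − 382/29093·(0.978900+0.968600))/(1+382/29093) = 4809/5000 ≈ 0.961800
step 4 [2y] swap r/2=416/38677: DF=(1 − 416/38677·(0.978900+0.968600+0.961800))/(1+416/38677) = 599/625 ≈ 0.958400
step 5 [2.5y] zero: DF = P = 4563/5000 ≈ 0.912600

1 1/2 9789/10000
2 1 4843/5000
3 3/2 4809/5000
4 2 599/625
5 5/2 4563/5000
DF(1y) = 4843/5000 ≈ 0.968600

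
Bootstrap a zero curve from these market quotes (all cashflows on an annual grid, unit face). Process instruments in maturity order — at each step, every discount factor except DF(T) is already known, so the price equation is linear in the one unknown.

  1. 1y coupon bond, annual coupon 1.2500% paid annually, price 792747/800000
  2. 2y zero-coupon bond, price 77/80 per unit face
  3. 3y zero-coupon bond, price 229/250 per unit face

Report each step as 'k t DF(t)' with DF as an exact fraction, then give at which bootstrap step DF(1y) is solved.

step 1 [1y] bond c/1=1/80: DF=(792747/800000 − 1/80·(0))/(1+1/80) = 9787/10000 ≈ 0.978700
step 2 [2y] zero: DF = P = 77/80 ≈ 0.962500
step 3 [3y] zero: DF = P = 229/250 ≈ 0.916000

1 1 9787/10000
2 2 77/80
3 3 229/250
DF(1y) is solved at step 1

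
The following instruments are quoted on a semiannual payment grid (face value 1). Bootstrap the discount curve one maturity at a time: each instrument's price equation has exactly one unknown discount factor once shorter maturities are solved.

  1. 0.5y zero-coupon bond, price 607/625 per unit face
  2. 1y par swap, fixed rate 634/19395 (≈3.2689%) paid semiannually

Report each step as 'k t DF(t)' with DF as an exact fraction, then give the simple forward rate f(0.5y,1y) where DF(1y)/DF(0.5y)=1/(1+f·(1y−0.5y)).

1 1/2 607/625
2 1 9683/10000
f(0.5y,1y) = ((607/625)/(9683/10000) − 1)/(1/2) = 58/9683 ≈ 0.5990%

step 1 [0.5y] zero: DF = P = 607/625 ≈ 0.971200
step 2 [1y] swap r/2=317/19395: DF=(1 − 317/19395·(0.971200))/(1+317/19395) = 9683/10000 ≈ 0.968300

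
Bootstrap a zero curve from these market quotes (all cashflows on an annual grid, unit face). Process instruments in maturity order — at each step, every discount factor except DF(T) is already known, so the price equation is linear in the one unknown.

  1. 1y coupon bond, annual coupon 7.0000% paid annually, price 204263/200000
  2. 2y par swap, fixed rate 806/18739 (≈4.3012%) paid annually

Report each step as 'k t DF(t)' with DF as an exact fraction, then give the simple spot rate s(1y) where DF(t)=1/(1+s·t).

1 1 1909/2000
2 2 4597/5000
s(1y) = (1/(1909/2000) − 1)/(1) = 91/1909 ≈ 4.7669%

step 1 [1y] bond c/1=7/100: DF=(204263/200000 − 7/100·(0))/(1+7/100) = 1909/2000 ≈ 0.954500
step 2 [2y] swap r/1=806/18739: DF=(1 − 806/18739·(0.954500))/(1+806/18739) = 4597/5000 ≈ 0.919400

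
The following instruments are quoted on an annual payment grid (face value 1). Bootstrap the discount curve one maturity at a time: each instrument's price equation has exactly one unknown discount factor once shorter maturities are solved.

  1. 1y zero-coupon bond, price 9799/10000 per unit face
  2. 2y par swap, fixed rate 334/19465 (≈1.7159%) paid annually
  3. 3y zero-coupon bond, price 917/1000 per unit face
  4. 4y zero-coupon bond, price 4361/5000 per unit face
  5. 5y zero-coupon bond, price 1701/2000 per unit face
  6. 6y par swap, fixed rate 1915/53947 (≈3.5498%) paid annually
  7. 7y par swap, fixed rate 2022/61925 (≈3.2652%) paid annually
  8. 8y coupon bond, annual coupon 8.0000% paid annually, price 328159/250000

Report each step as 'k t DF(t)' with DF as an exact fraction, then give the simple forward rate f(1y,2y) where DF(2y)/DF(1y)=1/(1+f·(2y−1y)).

step 1 [1y] zero: DF = P = 9799/10000 ≈ 0.979900
step 2 [2y] swap r/1=334/19465: DF=(1 − 334/19465·(0.979900))/(1+334/19465) = 4833/5000 ≈ 0.966600
step 3 [3y] zero: DF = P = 917/1000 ≈ 0.917000
step 4 [4y] zero: DF = P = 4361/5000 ≈ 0.872200
step 5 [5y] zero: DF = P = 1701/2000 ≈ 0.850500
step 6 [6y] swap r/1=1915/53947: DF=(1 − 1915/53947·(0.979900+0.966600+0.917000+0.872200+0.850500))/(1+1915/53947) = 1617/2000 ≈ 0.808500
step 7 [7y] swap r/1=2022/61925: DF=(1 − 2022/61925·(0.979900+0.966600+0.917000+0.872200+0.850500+0.808500))/(1+2022/61925) = 3989/5000 ≈ 0.797800
step 8 [8y] bond c/1=2/25: DF=(328159/250000 − 2/25·(0.979900+0.966600+0.917000+0.872200+0.850500+0.808500+0.797800))/(1+2/25) = 7567/10000 ≈ 0.756700

1 1 9799/10000
2 2 4833/5000
3 3 917/1000
4 4 4361/5000
5 5 1701/2000
6 6 1617/2000
7 7 3989/5000
8 8 7567/10000
f(1y,2y) = ((9799/10000)/(4833/5000) − 1)/(1) = 133/9666 ≈ 1.3760%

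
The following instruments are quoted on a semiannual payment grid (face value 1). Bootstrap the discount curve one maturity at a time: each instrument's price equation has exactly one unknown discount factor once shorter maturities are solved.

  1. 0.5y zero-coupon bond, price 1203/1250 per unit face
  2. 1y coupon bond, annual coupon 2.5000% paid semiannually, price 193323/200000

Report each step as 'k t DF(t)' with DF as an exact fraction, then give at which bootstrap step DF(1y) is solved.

1 1/2 1203/1250
2 1 2357/2500
DF(1y) is solved at step 2

step 1 [0.5y] zero: DF = P = 1203/1250 ≈ 0.962400
step 2 [1y] bond c/2=1/80: DF=(193323/200000 − 1/80·(0.962400))/(1+1/80) = 2357/2500 ≈ 0.942800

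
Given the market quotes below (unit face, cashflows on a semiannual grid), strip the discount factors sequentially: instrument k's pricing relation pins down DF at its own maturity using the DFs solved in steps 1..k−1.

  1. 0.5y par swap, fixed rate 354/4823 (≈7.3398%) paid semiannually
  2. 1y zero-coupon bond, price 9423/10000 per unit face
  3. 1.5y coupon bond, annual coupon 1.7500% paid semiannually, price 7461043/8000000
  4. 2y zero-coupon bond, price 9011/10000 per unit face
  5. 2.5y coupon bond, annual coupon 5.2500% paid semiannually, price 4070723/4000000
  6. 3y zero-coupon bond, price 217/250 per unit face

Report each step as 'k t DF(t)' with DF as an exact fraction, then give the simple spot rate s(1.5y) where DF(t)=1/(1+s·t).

step 1 [0.5y] swap r/2=177/4823: DF=(1 − 177/4823·(0))/(1+177/4823) = 4823/5000 ≈ 0.964600
step 2 [1y] zero: DF = P = 9423/10000 ≈ 0.942300
step 3 [1.5y] bond c/2=7/800: DF=(7461043/8000000 − 7/800·(0.964600+0.942300))/(1+7/800) = 227/250 ≈ 0.908000
step 4 [2y] zero: DF = P = 9011/10000 ≈ 0.901100
step 5 [2.5y] bond c/2=21/800: DF=(4070723/4000000 − 21/800·(0.964600+0.942300+0.908000+0.901100))/(1+21/800) = 4483/5000 ≈ 0.896600
step 6 [3y] zero: DF = P = 217/250 ≈ 0.868000

1 1/2 4823/5000
2 1 9423/10000
3 3/2 227/250
4 2 9011/10000
5 5/2 4483/5000
6 3 217/250
s(1.5y) = (1/(227/250) − 1)/(3/2) = 46/681 ≈ 6.7548%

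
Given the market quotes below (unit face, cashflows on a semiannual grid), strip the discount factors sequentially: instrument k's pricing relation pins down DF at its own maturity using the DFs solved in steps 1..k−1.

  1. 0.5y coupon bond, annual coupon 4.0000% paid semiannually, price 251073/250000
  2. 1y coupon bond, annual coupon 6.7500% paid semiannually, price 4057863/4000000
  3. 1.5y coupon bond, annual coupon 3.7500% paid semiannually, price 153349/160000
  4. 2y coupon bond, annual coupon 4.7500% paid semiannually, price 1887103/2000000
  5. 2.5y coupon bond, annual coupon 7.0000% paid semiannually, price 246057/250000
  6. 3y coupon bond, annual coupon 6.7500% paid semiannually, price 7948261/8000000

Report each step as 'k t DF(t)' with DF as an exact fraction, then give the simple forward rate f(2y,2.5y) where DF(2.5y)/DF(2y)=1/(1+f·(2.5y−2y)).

step 1 [0.5y] bond c/2=1/50: DF=(251073/250000 − 1/50·(0))/(1+1/50) = 4923/5000 ≈ 0.984600
step 2 [1y] bond c/2=27/800: DF=(4057863/4000000 − 27/800·(0.984600))/(1+27/800) = 2373/2500 ≈ 0.949200
step 3 [1.5y] bond c/2=3/160: DF=(153349/160000 − 3/160·(0.984600+0.949200))/(1+3/160) = 2263/2500 ≈ 0.905200
step 4 [2y] bond c/2=19/800: DF=(1887103/2000000 − 19/800·(0.984600+0.949200+0.905200))/(1+19/800) = 4279/5000 ≈ 0.855800
step 5 [2.5y] bond c/2=7/200: DF=(246057/250000 − 7/200·(0.984600+0.949200+0.905200+0.855800))/(1+7/200) = 413/500 ≈ 0.826000
step 6 [3y] bond c/2=27/800: DF=(7948261/8000000 − 27/800·(0.984600+0.949200+0.905200+0.855800+0.826000))/(1+27/800) = 1627/2000 ≈ 0.813500

1 1/2 4923/5000
2 1 2373/2500
3 3/2 2263/2500
4 2 4279/5000
5 5/2 413/500
6 3 1627/2000
f(2y,2.5y) = ((4279/5000)/(413/500) − 1)/(1/2) = 149/2065 ≈ 7.2155%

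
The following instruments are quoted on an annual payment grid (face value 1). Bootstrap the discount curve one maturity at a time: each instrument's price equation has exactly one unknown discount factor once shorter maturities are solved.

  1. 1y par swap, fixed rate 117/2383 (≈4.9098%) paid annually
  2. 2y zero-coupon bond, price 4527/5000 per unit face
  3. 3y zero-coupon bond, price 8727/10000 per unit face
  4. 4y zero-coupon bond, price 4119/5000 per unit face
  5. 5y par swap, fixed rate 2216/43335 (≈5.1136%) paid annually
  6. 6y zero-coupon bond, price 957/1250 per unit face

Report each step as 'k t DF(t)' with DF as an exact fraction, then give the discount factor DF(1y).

step 1 [1y] swap r/1=117/2383: DF=(1 − 117/2383·(0))/(1+117/2383) = 2383/2500 ≈ 0.953200
step 2 [2y] zero: DF = P = 4527/5000 ≈ 0.905400
step 3 [3y] zero: DF = P = 8727/10000 ≈ 0.872700
step 4 [4y] zero: DF = P = 4119/5000 ≈ 0.823800
step 5 [5y] swap r/1=2216/43335: DF=(1 − 2216/43335·(0.953200+0.905400+0.872700+0.823800))/(1+2216/43335) = 973/1250 ≈ 0.778400
step 6 [6y] zero: DF = P = 957/1250 ≈ 0.765600

1 1 2383/2500
2 2 4527/5000
3 3 8727/10000
4 4 4119/5000
5 5 973/1250
6 6 957/1250
DF(1y) = 2383/2500 ≈ 0.953200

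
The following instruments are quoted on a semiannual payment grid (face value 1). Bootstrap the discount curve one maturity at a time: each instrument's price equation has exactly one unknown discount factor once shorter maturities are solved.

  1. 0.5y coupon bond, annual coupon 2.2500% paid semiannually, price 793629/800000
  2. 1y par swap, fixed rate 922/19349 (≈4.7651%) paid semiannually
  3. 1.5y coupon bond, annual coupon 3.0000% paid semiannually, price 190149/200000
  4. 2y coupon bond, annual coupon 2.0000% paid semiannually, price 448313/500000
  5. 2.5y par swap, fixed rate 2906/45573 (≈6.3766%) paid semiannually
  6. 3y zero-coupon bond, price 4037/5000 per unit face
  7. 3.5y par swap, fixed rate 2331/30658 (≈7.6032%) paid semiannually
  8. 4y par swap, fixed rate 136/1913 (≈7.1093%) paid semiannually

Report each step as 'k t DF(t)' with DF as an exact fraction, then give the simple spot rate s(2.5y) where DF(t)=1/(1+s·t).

step 1 [0.5y] bond c/2=9/800: DF=(793629/800000 − 9/800·(0))/(1+9/800) = 981/1000 ≈ 0.981000
step 2 [1y] swap r/2=461/19349: DF=(1 − 461/19349·(0.981000))/(1+461/19349) = 9539/10000 ≈ 0.953900
step 3 [1.5y] bond c/2=3/200: DF=(190149/200000 − 3/200·(0.981000+0.953900))/(1+3/200) = 9081/10000 ≈ 0.908100
step 4 [2y] bond c/2=1/100: DF=(448313/500000 − 1/100·(0.981000+0.953900+0.908100))/(1+1/100) = 2149/2500 ≈ 0.859600
step 5 [2.5y] swap r/2=1453/45573: DF=(1 − 1453/45573·(0.981000+0.953900+0.908100+0.859600))/(1+1453/45573) = 8547/10000 ≈ 0.854700
step 6 [3y] zero: DF = P = 4037/5000 ≈ 0.807400
step 7 [3.5y] swap r/2=2331/61316: DF=(1 − 2331/61316·(0.981000+0.953900+0.908100+0.859600+0.854700+0.807400))/(1+2331/61316) = 7669/10000 ≈ 0.766900
step 8 [4y] swap r/2=68/1913: DF=(1 − 68/1913·(0.981000+0.953900+0.908100+0.859600+0.854700+0.807400+0.766900))/(1+68/1913) = 472/625 ≈ 0.755200

1 1/2 981/1000
2 1 9539/10000
3 3/2 9081/10000
4 2 2149/2500
5 5/2 8547/10000
6 3 4037/5000
7 7/2 7669/10000
8 4 472/625
s(2.5y) = (1/(8547/10000) − 1)/(5/2) = 2906/42735 ≈ 6.8000%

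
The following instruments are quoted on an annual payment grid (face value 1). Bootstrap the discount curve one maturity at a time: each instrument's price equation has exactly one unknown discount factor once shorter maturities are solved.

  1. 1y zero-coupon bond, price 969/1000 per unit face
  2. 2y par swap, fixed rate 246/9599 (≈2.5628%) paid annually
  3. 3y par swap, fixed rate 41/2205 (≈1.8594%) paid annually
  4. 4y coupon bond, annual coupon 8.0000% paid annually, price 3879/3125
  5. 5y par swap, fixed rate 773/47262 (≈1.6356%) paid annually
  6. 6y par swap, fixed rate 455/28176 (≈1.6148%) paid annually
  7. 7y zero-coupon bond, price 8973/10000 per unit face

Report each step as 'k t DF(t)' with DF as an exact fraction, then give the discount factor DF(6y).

step 1 [1y] zero: DF = P = 969/1000 ≈ 0.969000
step 2 [2y] swap r/1=246/9599: DF=(1 − 246/9599·(0.969000))/(1+246/9599) = 2377/2500 ≈ 0.950800
step 3 [3y] swap r/1=41/2205: DF=(1 − 41/2205·(0.969000+0.950800))/(1+41/2205) = 9467/10000 ≈ 0.946700
step 4 [4y] bond c/1=2/25: DF=(3879/3125 − 2/25·(0.969000+0.950800+0.946700))/(1+2/25) = 937/1000 ≈ 0.937000
step 5 [5y] swap r/1=773/47262: DF=(1 − 773/47262·(0.969000+0.950800+0.946700+0.937000))/(1+773/47262) = 9227/10000 ≈ 0.922700
step 6 [6y] swap r/1=455/28176: DF=(1 − 455/28176·(0.969000+0.950800+0.946700+0.937000+0.922700))/(1+455/28176) = 909/1000 ≈ 0.909000
step 7 [7y] zero: DF = P = 8973/10000 ≈ 0.897300

1 1 969/1000
2 2 2377/2500
3 3 9467/10000
4 4 937/1000
5 5 9227/10000
6 6 909/1000
7 7 8973/10000
DF(6y) = 909/1000 ≈ 0.909000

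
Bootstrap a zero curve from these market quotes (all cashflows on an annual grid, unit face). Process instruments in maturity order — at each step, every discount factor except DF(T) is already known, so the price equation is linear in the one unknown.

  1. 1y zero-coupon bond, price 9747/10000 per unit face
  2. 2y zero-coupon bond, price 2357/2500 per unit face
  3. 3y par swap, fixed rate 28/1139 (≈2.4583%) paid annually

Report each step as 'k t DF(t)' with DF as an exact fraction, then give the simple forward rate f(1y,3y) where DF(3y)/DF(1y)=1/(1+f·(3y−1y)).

step 1 [1y] zero: DF = P = 9747/10000 ≈ 0.974700
step 2 [2y] zero: DF = P = 2357/2500 ≈ 0.942800
step 3 [3y] swap r/1=28/1139: DF=(1 − 28/1139·(0.974700+0.942800))/(1+28/1139) = 93/100 ≈ 0.930000

1 1 9747/10000
2 2 2357/2500
3 3 93/100
f(1y,3y) = ((9747/10000)/(93/100) − 1)/(2) = 149/6200 ≈ 2.4032%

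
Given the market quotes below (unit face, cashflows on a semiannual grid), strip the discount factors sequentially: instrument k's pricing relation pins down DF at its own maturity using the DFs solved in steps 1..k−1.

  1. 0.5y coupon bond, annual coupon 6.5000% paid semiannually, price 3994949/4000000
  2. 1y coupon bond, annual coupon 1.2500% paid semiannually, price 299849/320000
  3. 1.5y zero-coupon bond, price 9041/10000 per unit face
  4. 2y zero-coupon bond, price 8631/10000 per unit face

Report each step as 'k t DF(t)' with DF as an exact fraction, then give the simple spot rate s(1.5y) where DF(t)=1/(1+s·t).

step 1 [0.5y] bond c/2=13/400: DF=(3994949/4000000 − 13/400·(0))/(1+13/400) = 9673/10000 ≈ 0.967300
step 2 [1y] bond c/2=1/160: DF=(299849/320000 − 1/160·(0.967300))/(1+1/160) = 2313/2500 ≈ 0.925200
step 3 [1.5y] zero: DF = P = 9041/10000 ≈ 0.904100
step 4 [2y] zero: DF = P = 8631/10000 ≈ 0.863100

1 1/2 9673/10000
2 1 2313/2500
3 3/2 9041/10000
4 2 8631/10000
s(1.5y) = (1/(9041/10000) − 1)/(3/2) = 1918/27123 ≈ 7.0715%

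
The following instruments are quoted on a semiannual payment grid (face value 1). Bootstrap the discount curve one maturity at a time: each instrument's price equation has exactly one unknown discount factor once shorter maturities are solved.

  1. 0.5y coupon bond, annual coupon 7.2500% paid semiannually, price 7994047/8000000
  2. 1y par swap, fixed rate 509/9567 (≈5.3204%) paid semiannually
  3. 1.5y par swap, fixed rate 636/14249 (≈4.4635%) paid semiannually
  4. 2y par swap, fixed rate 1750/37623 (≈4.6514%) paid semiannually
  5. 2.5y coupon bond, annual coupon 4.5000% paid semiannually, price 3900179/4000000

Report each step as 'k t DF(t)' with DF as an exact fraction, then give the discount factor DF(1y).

1 1/2 9643/10000
2 1 9491/10000
3 3/2 2341/2500
4 2 73/80
5 5/2 2177/2500
DF(1y) = 9491/10000 ≈ 0.949100

step 1 [0.5y] bond c/2=29/800: DF=(7994047/8000000 − 29/800·(0))/(1+29/800) = 9643/10000 ≈ 0.964300
step 2 [1y] swap r/2=509/19134: DF=(1 − 509/19134·(0.964300))/(1+509/19134) = 9491/10000 ≈ 0.949100
step 3 [1.5y] swap r/2=318/14249: DF=(1 − 318/14249·(0.964300+0.949100))/(1+318/14249) = 2341/2500 ≈ 0.936400
step 4 [2y] swap r/2=875/37623: DF=(1 − 875/37623·(0.964300+0.949100+0.936400))/(1+875/37623) = 73/80 ≈ 0.912500
step 5 [2.5y] bond c/2=9/400: DF=(3900179/4000000 − 9/400·(0.964300+0.949100+0.936400+0.912500))/(1+9/400) = 2177/2500 ≈ 0.870800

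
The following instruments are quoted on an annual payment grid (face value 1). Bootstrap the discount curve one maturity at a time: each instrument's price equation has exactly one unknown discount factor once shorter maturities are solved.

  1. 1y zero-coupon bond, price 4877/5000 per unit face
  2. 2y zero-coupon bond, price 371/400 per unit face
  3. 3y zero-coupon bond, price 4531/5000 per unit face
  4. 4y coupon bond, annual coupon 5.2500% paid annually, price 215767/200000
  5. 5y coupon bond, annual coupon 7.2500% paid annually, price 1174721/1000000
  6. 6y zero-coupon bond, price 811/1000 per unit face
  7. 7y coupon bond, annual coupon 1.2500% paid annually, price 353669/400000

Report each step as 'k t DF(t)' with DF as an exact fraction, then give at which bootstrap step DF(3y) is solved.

step 1 [1y] zero: DF = P = 4877/5000 ≈ 0.975400
step 2 [2y] zero: DF = P = 371/400 ≈ 0.927500
step 3 [3y] zero: DF = P = 4531/5000 ≈ 0.906200
step 4 [4y] bond c/1=21/400: DF=(215767/200000 − 21/400·(0.975400+0.927500+0.906200))/(1+21/400) = 8849/10000 ≈ 0.884900
step 5 [5y] bond c/1=29/400: DF=(1174721/1000000 − 29/400·(0.975400+0.927500+0.906200+0.884900))/(1+29/400) = 1057/1250 ≈ 0.845600
step 6 [6y] zero: DF = P = 811/1000 ≈ 0.811000
step 7 [7y] bond c/1=1/80: DF=(353669/400000 − 1/80·(0.975400+0.927500+0.906200+0.884900+0.845600+0.811000))/(1+1/80) = 1009/1250 ≈ 0.807200

1 1 4877/5000
2 2 371/400
3 3 4531/5000
4 4 8849/10000
5 5 1057/1250
6 6 811/1000
7 7 1009/1250
DF(3y) is solved at step 3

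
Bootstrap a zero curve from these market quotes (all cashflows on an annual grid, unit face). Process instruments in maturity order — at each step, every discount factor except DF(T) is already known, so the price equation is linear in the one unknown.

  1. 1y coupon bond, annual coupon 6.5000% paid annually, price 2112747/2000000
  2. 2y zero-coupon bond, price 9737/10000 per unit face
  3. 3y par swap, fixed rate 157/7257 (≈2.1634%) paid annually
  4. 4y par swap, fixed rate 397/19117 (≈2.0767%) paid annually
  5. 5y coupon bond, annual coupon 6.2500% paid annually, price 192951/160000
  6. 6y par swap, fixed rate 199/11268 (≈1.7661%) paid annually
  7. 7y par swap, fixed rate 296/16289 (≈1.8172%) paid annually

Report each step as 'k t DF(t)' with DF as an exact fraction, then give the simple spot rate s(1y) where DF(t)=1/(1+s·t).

step 1 [1y] bond c/1=13/200: DF=(2112747/2000000 − 13/200·(0))/(1+13/200) = 9919/10000 ≈ 0.991900
step 2 [2y] zero: DF = P = 9737/10000 ≈ 0.973700
step 3 [3y] swap r/1=157/7257: DF=(1 − 157/7257·(0.991900+0.973700))/(1+157/7257) = 2343/2500 ≈ 0.937200
step 4 [4y] swap r/1=397/19117: DF=(1 − 397/19117·(0.991900+0.973700+0.937200))/(1+397/19117) = 4603/5000 ≈ 0.920600
step 5 [5y] bond c/1=1/16: DF=(192951/160000 − 1/16·(0.991900+0.973700+0.937200+0.920600))/(1+1/16) = 9101/10000 ≈ 0.910100
step 6 [6y] swap r/1=199/11268: DF=(1 − 199/11268·(0.991900+0.973700+0.937200+0.920600+0.910100))/(1+199/11268) = 1801/2000 ≈ 0.900500
step 7 [7y] swap r/1=296/16289: DF=(1 − 296/16289·(0.991900+0.973700+0.937200+0.920600+0.910100+0.900500))/(1+296/16289) = 551/625 ≈ 0.881600

1 1 9919/10000
2 2 9737/10000
3 3 2343/2500
4 4 4603/5000
5 5 9101/10000
6 6 1801/2000
7 7 551/625
s(1y) = (1/(9919/10000) − 1)/(1) = 81/9919 ≈ 0.8166%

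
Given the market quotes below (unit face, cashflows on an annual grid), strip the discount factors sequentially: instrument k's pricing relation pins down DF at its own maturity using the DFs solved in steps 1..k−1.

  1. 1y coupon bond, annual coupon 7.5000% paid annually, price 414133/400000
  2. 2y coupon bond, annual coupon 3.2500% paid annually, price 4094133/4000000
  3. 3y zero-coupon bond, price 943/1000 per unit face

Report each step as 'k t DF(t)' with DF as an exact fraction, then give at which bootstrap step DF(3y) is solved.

step 1 [1y] bond c/1=3/40: DF=(414133/400000 − 3/40·(0))/(1+3/40) = 9631/10000 ≈ 0.963100
step 2 [2y] bond c/1=13/400: DF=(4094133/4000000 − 13/400·(0.963100))/(1+13/400) = 961/1000 ≈ 0.961000
step 3 [3y] zero: DF = P = 943/1000 ≈ 0.943000

1 1 9631/10000
2 2 961/1000
3 3 943/1000
DF(3y) is solved at step 3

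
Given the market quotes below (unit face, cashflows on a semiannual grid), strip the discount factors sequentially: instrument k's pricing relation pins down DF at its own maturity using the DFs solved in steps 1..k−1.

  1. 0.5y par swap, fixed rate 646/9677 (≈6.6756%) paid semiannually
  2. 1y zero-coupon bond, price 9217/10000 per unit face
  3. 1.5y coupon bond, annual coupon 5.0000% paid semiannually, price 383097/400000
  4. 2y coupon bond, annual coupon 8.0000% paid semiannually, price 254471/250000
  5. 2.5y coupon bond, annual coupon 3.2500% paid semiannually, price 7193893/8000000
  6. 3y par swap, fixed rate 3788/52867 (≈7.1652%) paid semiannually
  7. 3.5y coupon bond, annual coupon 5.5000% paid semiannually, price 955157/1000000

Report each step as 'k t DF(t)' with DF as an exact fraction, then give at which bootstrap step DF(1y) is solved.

step 1 [0.5y] swap r/2=323/9677: DF=(1 − 323/9677·(0))/(1+323/9677) = 9677/10000 ≈ 0.967700
step 2 [1y] zero: DF = P = 9217/10000 ≈ 0.921700
step 3 [1.5y] bond c/2=1/40: DF=(383097/400000 − 1/40·(0.967700+0.921700))/(1+1/40) = 8883/10000 ≈ 0.888300
step 4 [2y] bond c/2=1/25: DF=(254471/250000 − 1/25·(0.967700+0.921700+0.888300))/(1+1/25) = 8719/10000 ≈ 0.871900
step 5 [2.5y] bond c/2=13/800: DF=(7193893/8000000 − 13/800·(0.967700+0.921700+0.888300+0.871900))/(1+13/800) = 1653/2000 ≈ 0.826500
step 6 [3y] swap r/2=1894/52867: DF=(1 − 1894/52867·(0.967700+0.921700+0.888300+0.871900+0.826500))/(1+1894/52867) = 4053/5000 ≈ 0.810600
step 7 [3.5y] bond c/2=11/400: DF=(955157/1000000 − 11/400·(0.967700+0.921700+0.888300+0.871900+0.826500+0.810600))/(1+11/400) = 7881/10000 ≈ 0.788100

1 1/2 9677/10000
2 1 9217/10000
3 3/2 8883/10000
4 2 8719/10000
5 5/2 1653/2000
6 3 4053/5000
7 7/2 7881/10000
DF(1y) is solved at step 2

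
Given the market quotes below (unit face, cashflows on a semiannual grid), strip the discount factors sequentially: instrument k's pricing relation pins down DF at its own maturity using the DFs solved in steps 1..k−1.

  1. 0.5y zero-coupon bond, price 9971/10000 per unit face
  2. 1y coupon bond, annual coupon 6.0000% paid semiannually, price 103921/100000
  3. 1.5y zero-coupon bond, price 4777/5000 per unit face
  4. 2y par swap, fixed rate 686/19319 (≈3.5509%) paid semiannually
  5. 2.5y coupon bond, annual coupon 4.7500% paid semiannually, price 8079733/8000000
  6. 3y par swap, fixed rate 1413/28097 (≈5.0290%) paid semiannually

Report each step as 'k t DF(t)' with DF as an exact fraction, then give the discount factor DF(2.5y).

step 1 [0.5y] zero: DF = P = 9971/10000 ≈ 0.997100
step 2 [1y] bond c/2=3/100: DF=(103921/100000 − 3/100·(0.997100))/(1+3/100) = 9799/10000 ≈ 0.979900
step 3 [1.5y] zero: DF = P = 4777/5000 ≈ 0.955400
step 4 [2y] swap r/2=343/19319: DF=(1 − 343/19319·(0.997100+0.979900+0.955400))/(1+343/19319) = 4657/5000 ≈ 0.931400
step 5 [2.5y] bond c/2=19/800: DF=(8079733/8000000 − 19/800·(0.997100+0.979900+0.955400+0.931400))/(1+19/800) = 8969/10000 ≈ 0.896900
step 6 [3y] swap r/2=1413/56194: DF=(1 − 1413/56194·(0.997100+0.979900+0.955400+0.931400+0.896900))/(1+1413/56194) = 8587/10000 ≈ 0.858700

1 1/2 9971/10000
2 1 9799/10000
3 3/2 4777/5000
4 2 4657/5000
5 5/2 8969/10000
6 3 8587/10000
DF(2.5y) = 8969/10000 ≈ 0.896900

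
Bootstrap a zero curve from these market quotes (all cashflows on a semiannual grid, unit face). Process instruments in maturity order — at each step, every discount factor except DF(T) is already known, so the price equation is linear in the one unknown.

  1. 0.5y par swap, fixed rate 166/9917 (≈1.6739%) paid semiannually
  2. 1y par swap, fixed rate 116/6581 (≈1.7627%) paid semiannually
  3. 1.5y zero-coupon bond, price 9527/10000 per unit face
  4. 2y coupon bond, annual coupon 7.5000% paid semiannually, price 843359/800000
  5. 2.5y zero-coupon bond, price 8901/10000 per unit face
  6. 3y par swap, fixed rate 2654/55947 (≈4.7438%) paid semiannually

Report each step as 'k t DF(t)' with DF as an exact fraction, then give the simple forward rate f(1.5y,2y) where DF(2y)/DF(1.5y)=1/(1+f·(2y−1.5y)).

step 1 [0.5y] swap r/2=83/9917: DF=(1 − 83/9917·(0))/(1+83/9917) = 9917/10000 ≈ 0.991700
step 2 [1y] swap r/2=58/6581: DF=(1 − 58/6581·(0.991700))/(1+58/6581) = 4913/5000 ≈ 0.982600
step 3 [1.5y] zero: DF = P = 9527/10000 ≈ 0.952700
step 4 [2y] bond c/2=3/80: DF=(843359/800000 − 3/80·(0.991700+0.982600+0.952700))/(1+3/80) = 9103/10000 ≈ 0.910300
step 5 [2.5y] zero: DF = P = 8901/10000 ≈ 0.890100
step 6 [3y] swap r/2=1327/55947: DF=(1 − 1327/55947·(0.991700+0.982600+0.952700+0.910300+0.890100))/(1+1327/55947) = 8673/10000 ≈ 0.867300

1 1/2 9917/10000
2 1 4913/5000
3 3/2 9527/10000
4 2 9103/10000
5 5/2 8901/10000
6 3 8673/10000
f(1.5y,2y) = ((9527/10000)/(9103/10000) − 1)/(1/2) = 848/9103 ≈ 9.3156%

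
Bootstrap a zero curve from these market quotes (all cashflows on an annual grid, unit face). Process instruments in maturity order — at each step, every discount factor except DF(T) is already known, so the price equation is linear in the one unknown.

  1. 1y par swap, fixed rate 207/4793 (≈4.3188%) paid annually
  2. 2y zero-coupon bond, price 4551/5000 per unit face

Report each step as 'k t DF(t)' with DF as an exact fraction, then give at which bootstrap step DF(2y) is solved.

1 1 4793/5000
2 2 4551/5000
DF(2y) is solved at step 2

step 1 [1y] swap r/1=207/4793: DF=(1 − 207/4793·(0))/(1+207/4793) = 4793/5000 ≈ 0.958600
step 2 [2y] zero: DF = P = 4551/5000 ≈ 0.910200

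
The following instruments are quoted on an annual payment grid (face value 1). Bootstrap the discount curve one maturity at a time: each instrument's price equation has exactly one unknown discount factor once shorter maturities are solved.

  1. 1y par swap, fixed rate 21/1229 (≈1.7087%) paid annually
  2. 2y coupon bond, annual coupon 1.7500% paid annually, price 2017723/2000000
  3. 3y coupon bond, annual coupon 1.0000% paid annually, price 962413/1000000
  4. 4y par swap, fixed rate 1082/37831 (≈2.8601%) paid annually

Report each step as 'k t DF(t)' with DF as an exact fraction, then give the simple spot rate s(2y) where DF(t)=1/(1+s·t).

1 1 1229/1250
2 2 4873/5000
3 3 1867/2000
4 4 4459/5000
s(2y) = (1/(4873/5000) − 1)/(2) = 127/9746 ≈ 1.3031%

step 1 [1y] swap r/1=21/1229: DF=(1 − 21/1229·(0))/(1+21/1229) = 1229/1250 ≈ 0.983200
step 2 [2y] bond c/1=7/400: DF=(2017723/2000000 − 7/400·(0.983200))/(1+7/400) = 4873/5000 ≈ 0.974600
step 3 [3y] bond c/1=1/100: DF=(962413/1000000 − 1/100·(0.983200+0.974600))/(1+1/100) = 1867/2000 ≈ 0.933500
step 4 [4y] swap r/1=1082/37831: DF=(1 − 1082/37831·(0.983200+0.974600+0.933500))/(1+1082/37831) = 4459/5000 ≈ 0.891800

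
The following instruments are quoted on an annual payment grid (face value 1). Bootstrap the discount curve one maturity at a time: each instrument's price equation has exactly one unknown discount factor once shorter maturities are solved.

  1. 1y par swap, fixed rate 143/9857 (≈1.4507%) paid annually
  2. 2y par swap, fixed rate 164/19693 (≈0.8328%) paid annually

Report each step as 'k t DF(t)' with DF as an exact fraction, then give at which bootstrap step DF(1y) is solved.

1 1 9857/10000
2 2 2459/2500
DF(1y) is solved at step 1

step 1 [1y] swap r/1=143/9857: DF=(1 − 143/9857·(0))/(1+143/9857) = 9857/10000 ≈ 0.985700
step 2 [2y] swap r/1=164/19693: DF=(1 − 164/19693·(0.985700))/(1+164/19693) = 2459/2500 ≈ 0.983600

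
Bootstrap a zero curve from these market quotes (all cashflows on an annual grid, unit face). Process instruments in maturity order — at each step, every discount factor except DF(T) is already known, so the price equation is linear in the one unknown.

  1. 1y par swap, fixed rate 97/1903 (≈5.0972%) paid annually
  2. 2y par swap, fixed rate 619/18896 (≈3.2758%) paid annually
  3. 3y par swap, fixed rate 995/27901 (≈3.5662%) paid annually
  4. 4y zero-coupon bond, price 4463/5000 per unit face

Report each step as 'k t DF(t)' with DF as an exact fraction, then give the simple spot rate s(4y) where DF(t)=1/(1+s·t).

1 1 1903/2000
2 2 9381/10000
3 3 1801/2000
4 4 4463/5000
s(4y) = (1/(4463/5000) − 1)/(4) = 537/17852 ≈ 3.0081%

step 1 [1y] swap r/1=97/1903: DF=(1 − 97/1903·(0))/(1+97/1903) = 1903/2000 ≈ 0.951500
step 2 [2y] swap r/1=619/18896: DF=(1 − 619/18896·(0.951500))/(1+619/18896) = 9381/10000 ≈ 0.938100
step 3 [3y] swap r/1=995/27901: DF=(1 − 995/27901·(0.951500+0.938100))/(1+995/27901) = 1801/2000 ≈ 0.900500
step 4 [4y] zero: DF = P = 4463/5000 ≈ 0.892600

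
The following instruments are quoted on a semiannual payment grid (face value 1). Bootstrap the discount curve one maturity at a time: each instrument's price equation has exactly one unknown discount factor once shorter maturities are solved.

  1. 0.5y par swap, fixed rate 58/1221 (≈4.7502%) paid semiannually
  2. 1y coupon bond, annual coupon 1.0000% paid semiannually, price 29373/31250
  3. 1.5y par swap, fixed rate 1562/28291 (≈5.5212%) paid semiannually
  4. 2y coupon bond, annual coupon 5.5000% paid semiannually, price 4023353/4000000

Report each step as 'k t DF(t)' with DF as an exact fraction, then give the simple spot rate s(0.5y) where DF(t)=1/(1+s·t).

step 1 [0.5y] swap r/2=29/1221: DF=(1 − 29/1221·(0))/(1+29/1221) = 1221/1250 ≈ 0.976800
step 2 [1y] bond c/2=1/200: DF=(29373/31250 − 1/200·(0.976800))/(1+1/200) = 1163/1250 ≈ 0.930400
step 3 [1.5y] swap r/2=781/28291: DF=(1 − 781/28291·(0.976800+0.930400))/(1+781/28291) = 9219/10000 ≈ 0.921900
step 4 [2y] bond c/2=11/400: DF=(4023353/4000000 − 11/400·(0.976800+0.930400+0.921900))/(1+11/400) = 1129/1250 ≈ 0.903200

1 1/2 1221/1250
2 1 1163/1250
3 3/2 9219/10000
4 2 1129/1250
s(0.5y) = (1/(1221/1250) − 1)/(1/2) = 58/1221 ≈ 4.7502%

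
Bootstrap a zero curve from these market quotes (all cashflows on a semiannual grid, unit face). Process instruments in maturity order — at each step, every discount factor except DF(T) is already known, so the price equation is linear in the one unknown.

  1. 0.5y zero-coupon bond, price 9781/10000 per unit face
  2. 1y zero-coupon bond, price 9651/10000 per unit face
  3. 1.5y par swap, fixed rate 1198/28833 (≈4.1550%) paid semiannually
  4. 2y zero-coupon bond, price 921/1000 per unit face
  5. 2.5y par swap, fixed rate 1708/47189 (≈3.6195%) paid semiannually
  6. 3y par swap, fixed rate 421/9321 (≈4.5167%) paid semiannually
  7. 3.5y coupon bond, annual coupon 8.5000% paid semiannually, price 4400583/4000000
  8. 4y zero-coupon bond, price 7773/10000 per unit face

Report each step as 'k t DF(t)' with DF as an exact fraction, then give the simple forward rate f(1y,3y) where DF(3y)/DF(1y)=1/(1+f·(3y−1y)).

1 1/2 9781/10000
2 1 9651/10000
3 3/2 9401/10000
4 2 921/1000
5 5/2 4573/5000
6 3 8737/10000
7 7/2 8273/10000
8 4 7773/10000
f(1y,3y) = ((9651/10000)/(8737/10000) − 1)/(2) = 457/8737 ≈ 5.2306%

step 1 [0.5y] zero: DF = P = 9781/10000 ≈ 0.978100
step 2 [1y] zero: DF = P = 9651/10000 ≈ 0.965100
step 3 [1.5y] swap r/2=599/28833: DF=(1 − 599/28833·(0.978100+0.965100))/(1+599/28833) = 9401/10000 ≈ 0.940100
step 4 [2y] zero: DF = P = 921/1000 ≈ 0.921000
step 5 [2.5y] swap r/2=854/47189: DF=(1 − 854/47189·(0.978100+0.965100+0.940100+0.921000))/(1+854/47189) = 4573/5000 ≈ 0.914600
step 6 [3y] swap r/2=421/18642: DF=(1 − 421/18642·(0.978100+0.965100+0.940100+0.921000+0.914600))/(1+421/18642) = 8737/10000 ≈ 0.873700
step 7 [3.5y] bond c/2=17/400: DF=(4400583/4000000 − 17/400·(0.978100+0.965100+0.940100+0.921000+0.914600+0.873700))/(1+17/400) = 8273/10000 ≈ 0.827300
step 8 [4y] zero: DF = P = 7773/10000 ≈ 0.777300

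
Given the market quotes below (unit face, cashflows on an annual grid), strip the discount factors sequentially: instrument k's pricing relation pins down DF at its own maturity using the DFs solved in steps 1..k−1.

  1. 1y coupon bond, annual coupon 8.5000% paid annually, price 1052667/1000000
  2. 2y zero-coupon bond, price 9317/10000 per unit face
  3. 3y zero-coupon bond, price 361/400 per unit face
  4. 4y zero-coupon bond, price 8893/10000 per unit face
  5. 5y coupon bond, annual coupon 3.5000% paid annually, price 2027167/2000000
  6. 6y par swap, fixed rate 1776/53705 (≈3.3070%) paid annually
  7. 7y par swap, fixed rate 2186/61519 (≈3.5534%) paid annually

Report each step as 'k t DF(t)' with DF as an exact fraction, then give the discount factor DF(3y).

1 1 4851/5000
2 2 9317/10000
3 3 361/400
4 4 8893/10000
5 5 534/625
6 6 514/625
7 7 3907/5000
DF(3y) = 361/400 ≈ 0.902500

step 1 [1y] bond c/1=17/200: DF=(1052667/1000000 − 17/200·(0))/(1+17/200) = 4851/5000 ≈ 0.970200
step 2 [2y] zero: DF = P = 9317/10000 ≈ 0.931700
step 3 [3y] zero: DF = P = 361/400 ≈ 0.902500
step 4 [4y] zero: DF = P = 8893/10000 ≈ 0.889300
step 5 [5y] bond c/1=7/200: DF=(2027167/2000000 − 7/200·(0.970200+0.931700+0.902500+0.889300))/(1+7/200) = 534/625 ≈ 0.854400
step 6 [6y] swap r/1=1776/53705: DF=(1 − 1776/53705·(0.970200+0.931700+0.902500+0.889300+0.854400))/(1+1776/53705) = 514/625 ≈ 0.822400
step 7 [7y] swap r/1=2186/61519: DF=(1 − 2186/61519·(0.970200+0.931700+0.902500+0.889300+0.854400+0.822400))/(1+2186/61519) = 3907/5000 ≈ 0.781400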